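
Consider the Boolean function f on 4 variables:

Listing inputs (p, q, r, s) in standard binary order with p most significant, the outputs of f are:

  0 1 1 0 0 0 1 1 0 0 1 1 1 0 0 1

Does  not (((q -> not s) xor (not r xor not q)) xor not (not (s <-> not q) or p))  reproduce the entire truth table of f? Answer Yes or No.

Evaluate not (((q -> not s) xor (not r xor not q)) xor not (not (s <-> not q) or p)) on each row and compare to f:
  p=0, q=0, r=0, s=0: formula gives 0, f = 0 ✓
  p=0, q=0, r=0, s=1: formula gives 1, f = 1 ✓
  p=0, q=0, r=1, s=0: formula gives 1, f = 1 ✓
  p=0, q=0, r=1, s=1: formula gives 0, f = 0 ✓
  … (the remaining 12 rows also agree.)
Every row agrees, so the formula is equivalent.

Yes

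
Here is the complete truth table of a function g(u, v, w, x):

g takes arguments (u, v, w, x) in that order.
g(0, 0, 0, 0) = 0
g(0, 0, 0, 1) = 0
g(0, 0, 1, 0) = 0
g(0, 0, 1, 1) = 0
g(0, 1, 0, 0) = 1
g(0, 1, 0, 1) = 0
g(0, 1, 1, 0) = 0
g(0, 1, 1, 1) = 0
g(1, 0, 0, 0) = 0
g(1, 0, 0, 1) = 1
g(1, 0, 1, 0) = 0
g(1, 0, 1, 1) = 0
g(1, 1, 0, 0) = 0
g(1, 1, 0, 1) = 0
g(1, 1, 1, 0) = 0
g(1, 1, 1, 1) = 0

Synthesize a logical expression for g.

g(u, v, w, x) = (((~u & v) & ~w) & ~x) | (((u & ~v) & ~w) & x)

g=1 on 2 inputs: (0,1,0,0), (1,0,0,1). Reading each as a conjunction of literals (¬u·v·¬w·¬x, u·¬v·¬w·x) and taking the OR gives the canonical DNF.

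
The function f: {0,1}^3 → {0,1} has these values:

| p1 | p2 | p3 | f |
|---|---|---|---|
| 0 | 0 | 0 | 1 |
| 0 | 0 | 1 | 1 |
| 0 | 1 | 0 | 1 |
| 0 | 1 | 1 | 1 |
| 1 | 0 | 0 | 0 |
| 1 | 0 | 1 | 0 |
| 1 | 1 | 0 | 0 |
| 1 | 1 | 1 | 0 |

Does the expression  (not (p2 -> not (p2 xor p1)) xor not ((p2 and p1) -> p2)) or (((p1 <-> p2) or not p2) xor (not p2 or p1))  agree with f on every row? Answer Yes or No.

No

Check the formula against f row by row:
  p1=0, p2=0, p3=0: formula gives 0, but f = 1 ✗
Since they disagree at (0,0,0), the expression is not a correct formula for f.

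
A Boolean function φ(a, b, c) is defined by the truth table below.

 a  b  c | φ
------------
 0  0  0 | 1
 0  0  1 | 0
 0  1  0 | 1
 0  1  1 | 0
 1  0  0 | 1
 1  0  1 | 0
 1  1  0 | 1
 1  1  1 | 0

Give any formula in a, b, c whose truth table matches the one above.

The output is the negation of c.

φ(a, b, c) = NOT c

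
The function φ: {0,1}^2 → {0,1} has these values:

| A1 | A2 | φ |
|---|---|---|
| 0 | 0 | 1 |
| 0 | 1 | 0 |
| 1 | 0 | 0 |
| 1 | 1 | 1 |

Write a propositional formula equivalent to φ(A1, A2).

The output is 1 exactly when an even number of inputs are 1 — the complement of 2-way XOR.

φ(A1, A2) = ~(A1 ^ A2)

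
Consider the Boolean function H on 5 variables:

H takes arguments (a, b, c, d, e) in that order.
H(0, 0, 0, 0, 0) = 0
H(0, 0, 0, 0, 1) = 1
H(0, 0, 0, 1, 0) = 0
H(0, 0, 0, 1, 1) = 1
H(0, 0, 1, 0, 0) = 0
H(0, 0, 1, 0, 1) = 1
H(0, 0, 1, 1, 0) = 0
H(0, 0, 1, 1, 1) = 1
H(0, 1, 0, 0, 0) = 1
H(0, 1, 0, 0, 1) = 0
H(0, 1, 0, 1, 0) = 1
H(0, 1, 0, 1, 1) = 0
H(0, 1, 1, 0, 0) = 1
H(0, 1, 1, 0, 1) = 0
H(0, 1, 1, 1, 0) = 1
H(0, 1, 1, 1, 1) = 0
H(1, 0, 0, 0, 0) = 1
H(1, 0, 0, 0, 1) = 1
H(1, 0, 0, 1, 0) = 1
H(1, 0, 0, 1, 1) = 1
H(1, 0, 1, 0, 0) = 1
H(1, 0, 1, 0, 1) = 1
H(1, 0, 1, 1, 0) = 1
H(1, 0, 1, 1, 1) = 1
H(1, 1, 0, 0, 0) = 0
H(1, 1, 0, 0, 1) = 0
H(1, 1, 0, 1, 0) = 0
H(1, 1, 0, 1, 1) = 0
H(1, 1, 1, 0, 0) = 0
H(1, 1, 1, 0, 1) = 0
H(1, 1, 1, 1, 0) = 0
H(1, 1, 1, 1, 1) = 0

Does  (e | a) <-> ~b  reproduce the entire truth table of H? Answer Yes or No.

Check the formula against H row by row:
  a=0, b=0, c=0, d=0, e=0: formula gives 0, H = 0 ✓
  a=0, b=0, c=0, d=0, e=1: formula gives 1, H = 1 ✓
  a=0, b=0, c=0, d=1, e=0: formula gives 0, H = 0 ✓
  a=0, b=0, c=0, d=1, e=1: formula gives 1, H = 1 ✓
  …and likewise for the remaining 28 rows.
No disagreement on any input; they are logically equivalent.

Yes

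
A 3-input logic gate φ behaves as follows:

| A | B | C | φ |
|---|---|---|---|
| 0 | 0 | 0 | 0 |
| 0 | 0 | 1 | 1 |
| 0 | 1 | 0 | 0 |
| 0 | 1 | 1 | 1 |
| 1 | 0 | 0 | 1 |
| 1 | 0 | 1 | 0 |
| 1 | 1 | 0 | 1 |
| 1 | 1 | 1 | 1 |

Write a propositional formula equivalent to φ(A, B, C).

The 0-rows are (0,0,0), (0,1,0), (1,0,1). Take each as a conjunction (¬A·¬B·¬C, ¬A·B·¬C, A·¬B·C), form their disjunction, and complement — that gives a formula that is 1 everywhere φ is.

φ(A, B, C) = ~((((~A & ~B) & ~C) | ((~A & B) & ~C)) | ((A & ~B) & C))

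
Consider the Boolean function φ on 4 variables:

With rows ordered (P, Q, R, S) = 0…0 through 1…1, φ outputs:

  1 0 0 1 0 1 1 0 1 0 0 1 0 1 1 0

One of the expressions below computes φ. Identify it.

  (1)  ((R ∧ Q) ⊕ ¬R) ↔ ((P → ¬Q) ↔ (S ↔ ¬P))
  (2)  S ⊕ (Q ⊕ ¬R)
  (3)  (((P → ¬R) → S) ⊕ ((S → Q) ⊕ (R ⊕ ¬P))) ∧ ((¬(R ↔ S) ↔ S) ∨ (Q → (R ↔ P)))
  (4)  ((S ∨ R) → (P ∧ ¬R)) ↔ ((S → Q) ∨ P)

(1) disagrees with φ on (0,0,0,0) (formula → 0, table → 1); rule it out.
(3) disagrees with φ on (0,0,0,0) (formula → 0, table → 1); rule it out.
(4) disagrees with φ on (0,0,0,1) (formula → 1, table → 0); rule it out.
Only (2) survives; checking it on all 16 rows confirms it matches φ.

2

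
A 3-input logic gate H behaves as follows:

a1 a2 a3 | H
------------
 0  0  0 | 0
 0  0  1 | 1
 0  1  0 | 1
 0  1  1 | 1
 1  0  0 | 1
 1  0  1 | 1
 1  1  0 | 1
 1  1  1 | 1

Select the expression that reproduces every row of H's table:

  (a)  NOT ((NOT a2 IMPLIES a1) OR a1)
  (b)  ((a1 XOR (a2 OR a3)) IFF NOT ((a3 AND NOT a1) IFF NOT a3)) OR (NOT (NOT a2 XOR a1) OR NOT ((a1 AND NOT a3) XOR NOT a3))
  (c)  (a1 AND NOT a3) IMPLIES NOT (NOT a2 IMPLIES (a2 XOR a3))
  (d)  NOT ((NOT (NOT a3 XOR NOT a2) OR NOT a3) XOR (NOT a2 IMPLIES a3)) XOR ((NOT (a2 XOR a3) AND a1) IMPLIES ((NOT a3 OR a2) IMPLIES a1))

(a) disagrees with H on (0,0,0) (formula → 1, table → 0); rule it out.
(c) disagrees with H on (0,0,0) (formula → 1, table → 0); rule it out.
(d) disagrees with H on (0,0,0) (formula → 1, table → 0); rule it out.
Only (b) survives; checking it on all 8 rows confirms it matches H.

b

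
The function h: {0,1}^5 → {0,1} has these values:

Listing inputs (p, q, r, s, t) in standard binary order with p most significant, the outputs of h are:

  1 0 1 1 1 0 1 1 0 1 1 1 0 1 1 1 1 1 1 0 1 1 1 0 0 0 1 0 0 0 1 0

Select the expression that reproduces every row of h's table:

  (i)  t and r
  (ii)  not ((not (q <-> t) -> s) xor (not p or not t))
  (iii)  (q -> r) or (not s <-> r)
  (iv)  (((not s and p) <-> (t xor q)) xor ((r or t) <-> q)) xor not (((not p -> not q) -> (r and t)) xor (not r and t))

ii

(i): at (0,0,0,0,0) it gives 0, but h = 1 — eliminated.
(iii): at (0,0,0,0,1) it gives 1, but h = 0 — eliminated.
(iv): at (0,0,0,1,1) it gives 0, but h = 1 — eliminated.
That leaves (ii). Evaluating it on every row reproduces the table of h exactly.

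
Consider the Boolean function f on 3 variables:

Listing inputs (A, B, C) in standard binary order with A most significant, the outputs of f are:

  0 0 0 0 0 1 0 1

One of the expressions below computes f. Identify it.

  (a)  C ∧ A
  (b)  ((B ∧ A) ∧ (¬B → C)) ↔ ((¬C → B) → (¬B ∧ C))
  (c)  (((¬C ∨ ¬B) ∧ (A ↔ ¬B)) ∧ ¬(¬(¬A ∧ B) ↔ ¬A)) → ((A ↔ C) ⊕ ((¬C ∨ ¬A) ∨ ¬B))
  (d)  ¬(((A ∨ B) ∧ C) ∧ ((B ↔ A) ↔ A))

a

(b) disagrees with f on (0,1,0) (formula → 1, table → 0); rule it out.
(c) disagrees with f on (0,0,0) (formula → 1, table → 0); rule it out.
(d) disagrees with f on (0,0,0) (formula → 1, table → 0); rule it out.
(a) is the remaining candidate, and it agrees with f on all 8 inputs.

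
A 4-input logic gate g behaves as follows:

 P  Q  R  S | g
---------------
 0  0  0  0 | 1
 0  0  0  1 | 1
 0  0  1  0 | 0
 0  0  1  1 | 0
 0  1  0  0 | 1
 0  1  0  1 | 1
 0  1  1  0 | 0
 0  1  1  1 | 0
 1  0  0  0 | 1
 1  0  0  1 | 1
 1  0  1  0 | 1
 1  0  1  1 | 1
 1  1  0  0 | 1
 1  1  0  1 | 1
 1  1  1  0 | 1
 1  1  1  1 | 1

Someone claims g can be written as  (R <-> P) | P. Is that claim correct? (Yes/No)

Yes

Check the formula against g row by row:
  P=0, Q=0, R=0, S=0: formula gives 1, g = 1 ✓
  P=0, Q=0, R=0, S=1: formula gives 1, g = 1 ✓
  P=0, Q=0, R=1, S=0: formula gives 0, g = 0 ✓
  P=0, Q=0, R=1, S=1: formula gives 0, g = 0 ✓
  … (the remaining 12 rows also agree.)
Every row agrees, so the formula is equivalent.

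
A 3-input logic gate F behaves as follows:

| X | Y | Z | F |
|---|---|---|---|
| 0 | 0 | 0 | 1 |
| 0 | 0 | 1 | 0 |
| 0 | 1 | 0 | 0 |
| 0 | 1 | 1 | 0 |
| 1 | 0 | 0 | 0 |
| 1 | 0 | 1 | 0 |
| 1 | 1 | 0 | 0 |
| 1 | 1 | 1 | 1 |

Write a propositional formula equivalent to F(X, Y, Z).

F(X, Y, Z) = ((not X and not Y) and not Z) or ((X and Y) and Z)

The 1-rows are (0,0,0), (1,1,1). Each contributes one minterm — ¬X·¬Y·¬Z; X·Y·Z — and their disjunction is a sum-of-products form of F.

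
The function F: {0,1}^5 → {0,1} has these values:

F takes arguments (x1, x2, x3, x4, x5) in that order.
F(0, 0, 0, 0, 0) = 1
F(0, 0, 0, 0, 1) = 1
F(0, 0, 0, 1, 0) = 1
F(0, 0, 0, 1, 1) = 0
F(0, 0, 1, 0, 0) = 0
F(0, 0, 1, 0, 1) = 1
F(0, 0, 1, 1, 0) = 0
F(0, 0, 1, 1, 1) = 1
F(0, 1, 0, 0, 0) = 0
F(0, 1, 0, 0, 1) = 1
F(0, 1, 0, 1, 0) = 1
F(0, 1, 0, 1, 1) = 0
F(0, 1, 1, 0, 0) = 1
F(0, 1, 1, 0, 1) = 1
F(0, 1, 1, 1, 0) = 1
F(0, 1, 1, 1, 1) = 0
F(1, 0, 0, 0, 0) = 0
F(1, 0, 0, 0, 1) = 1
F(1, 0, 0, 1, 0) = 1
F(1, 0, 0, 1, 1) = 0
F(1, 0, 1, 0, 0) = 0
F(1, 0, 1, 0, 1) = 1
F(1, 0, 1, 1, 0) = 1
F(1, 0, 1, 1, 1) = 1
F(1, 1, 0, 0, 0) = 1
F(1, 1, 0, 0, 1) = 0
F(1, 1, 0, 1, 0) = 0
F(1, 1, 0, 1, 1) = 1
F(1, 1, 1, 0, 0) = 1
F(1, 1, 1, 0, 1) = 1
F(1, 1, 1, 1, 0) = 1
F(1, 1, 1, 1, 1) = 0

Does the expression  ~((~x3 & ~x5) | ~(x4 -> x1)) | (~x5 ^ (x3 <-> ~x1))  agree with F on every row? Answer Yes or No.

Evaluate ~((~x3 & ~x5) | ~(x4 -> x1)) | (~x5 ^ (x3 <-> ~x1)) on each row and compare to F:
  x1=0, x2=0, x3=0, x4=0, x5=0: formula gives 1, F = 1 ✓
  x1=0, x2=0, x3=0, x4=0, x5=1: formula gives 1, F = 1 ✓
  x1=0, x2=0, x3=0, x4=1, x5=0: formula gives 1, F = 1 ✓
  x1=0, x2=0, x3=0, x4=1, x5=1: formula gives 0, F = 0 ✓
  x1=0, x2=0, x3=1, x4=0, x5=0: formula gives 1, but F = 0 ✗
A single disagreement suffices: at (0,0,1,0,0) they differ, so the formula does not compute F.

No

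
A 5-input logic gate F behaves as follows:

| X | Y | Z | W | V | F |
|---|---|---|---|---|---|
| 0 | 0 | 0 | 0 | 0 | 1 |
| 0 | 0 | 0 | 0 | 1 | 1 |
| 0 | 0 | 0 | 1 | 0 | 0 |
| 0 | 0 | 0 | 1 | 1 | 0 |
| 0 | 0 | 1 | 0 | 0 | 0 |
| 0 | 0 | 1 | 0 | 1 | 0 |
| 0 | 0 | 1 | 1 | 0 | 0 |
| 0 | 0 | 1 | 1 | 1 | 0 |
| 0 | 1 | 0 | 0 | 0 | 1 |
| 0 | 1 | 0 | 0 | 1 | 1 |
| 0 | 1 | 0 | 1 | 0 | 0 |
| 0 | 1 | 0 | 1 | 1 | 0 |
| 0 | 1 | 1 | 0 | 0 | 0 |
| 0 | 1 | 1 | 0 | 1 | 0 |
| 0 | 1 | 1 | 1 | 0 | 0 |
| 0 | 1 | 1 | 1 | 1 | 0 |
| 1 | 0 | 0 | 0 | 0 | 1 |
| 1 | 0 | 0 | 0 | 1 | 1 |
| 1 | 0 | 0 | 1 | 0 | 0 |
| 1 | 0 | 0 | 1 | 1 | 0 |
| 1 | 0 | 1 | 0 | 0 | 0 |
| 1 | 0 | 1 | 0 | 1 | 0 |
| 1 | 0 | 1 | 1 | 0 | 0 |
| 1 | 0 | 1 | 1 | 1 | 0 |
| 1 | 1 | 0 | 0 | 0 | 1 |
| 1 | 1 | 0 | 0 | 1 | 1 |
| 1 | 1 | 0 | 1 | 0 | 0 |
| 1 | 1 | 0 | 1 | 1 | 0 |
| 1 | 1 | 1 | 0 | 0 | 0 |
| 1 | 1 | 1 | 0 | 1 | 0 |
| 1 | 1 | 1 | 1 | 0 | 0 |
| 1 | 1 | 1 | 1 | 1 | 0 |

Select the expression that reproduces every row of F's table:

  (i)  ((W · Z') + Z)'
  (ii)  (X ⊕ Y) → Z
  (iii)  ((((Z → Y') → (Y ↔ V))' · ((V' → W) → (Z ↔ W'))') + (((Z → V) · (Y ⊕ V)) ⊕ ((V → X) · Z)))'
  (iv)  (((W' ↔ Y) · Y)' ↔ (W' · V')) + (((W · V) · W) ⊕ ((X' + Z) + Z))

(ii) disagrees with F on (0,0,0,1,0) (formula → 1, table → 0); rule it out.
(iii) disagrees with F on (0,0,0,0,1) (formula → 0, table → 1); rule it out.
(iv) disagrees with F on (0,0,0,1,0) (formula → 1, table → 0); rule it out.
That leaves (i). Evaluating it on every row reproduces the table of F exactly.

i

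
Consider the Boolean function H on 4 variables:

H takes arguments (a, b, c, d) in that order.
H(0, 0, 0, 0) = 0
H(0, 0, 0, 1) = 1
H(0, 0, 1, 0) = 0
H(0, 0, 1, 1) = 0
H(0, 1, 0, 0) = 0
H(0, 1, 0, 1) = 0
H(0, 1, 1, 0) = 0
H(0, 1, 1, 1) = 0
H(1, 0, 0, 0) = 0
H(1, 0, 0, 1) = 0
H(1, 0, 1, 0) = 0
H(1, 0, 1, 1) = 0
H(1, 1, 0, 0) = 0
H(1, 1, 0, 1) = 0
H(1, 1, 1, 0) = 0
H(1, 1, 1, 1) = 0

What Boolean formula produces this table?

H is 1 on exactly one input, (0,0,0,1), whose minterm is ¬a·¬b·¬c·d. So H is just that conjunction.

H(a, b, c, d) = ((~a & ~b) & ~c) & d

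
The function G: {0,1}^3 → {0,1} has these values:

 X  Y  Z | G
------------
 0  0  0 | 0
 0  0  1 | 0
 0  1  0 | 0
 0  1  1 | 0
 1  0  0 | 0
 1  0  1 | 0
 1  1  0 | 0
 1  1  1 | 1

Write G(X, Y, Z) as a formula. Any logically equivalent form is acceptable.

The output is 1 only when every input is 1 — the AND of all inputs.

G(X, Y, Z) = (X AND Y) AND Z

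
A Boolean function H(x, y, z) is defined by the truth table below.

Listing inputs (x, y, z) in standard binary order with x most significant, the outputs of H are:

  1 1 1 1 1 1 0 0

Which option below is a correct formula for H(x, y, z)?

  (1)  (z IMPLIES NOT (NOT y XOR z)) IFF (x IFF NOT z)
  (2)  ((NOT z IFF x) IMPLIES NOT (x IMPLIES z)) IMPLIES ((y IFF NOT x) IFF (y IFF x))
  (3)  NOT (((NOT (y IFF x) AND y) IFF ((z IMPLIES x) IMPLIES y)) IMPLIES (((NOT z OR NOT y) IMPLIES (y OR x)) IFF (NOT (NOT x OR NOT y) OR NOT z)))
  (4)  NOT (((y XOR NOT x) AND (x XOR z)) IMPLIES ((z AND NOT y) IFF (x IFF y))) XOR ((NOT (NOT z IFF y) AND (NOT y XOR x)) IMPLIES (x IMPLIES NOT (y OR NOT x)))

(1): at (0,0,0) it gives 0, but H = 1 — eliminated.
(2): at (0,0,0) it gives 0, but H = 1 — eliminated.
(3): at (0,0,1) it gives 0, but H = 1 — eliminated.
(4) is the remaining candidate, and it agrees with H on all 8 inputs.

4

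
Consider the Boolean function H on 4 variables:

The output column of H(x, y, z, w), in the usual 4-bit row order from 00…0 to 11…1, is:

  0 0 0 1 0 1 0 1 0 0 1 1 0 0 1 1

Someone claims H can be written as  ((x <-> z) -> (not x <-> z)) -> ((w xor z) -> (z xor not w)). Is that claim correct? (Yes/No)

Test each input against both H and the formula:
  x=0, y=0, z=0, w=0: formula gives 1, but H = 0 ✗
A single disagreement suffices: at (0,0,0,0) they differ, so the formula does not compute H.

No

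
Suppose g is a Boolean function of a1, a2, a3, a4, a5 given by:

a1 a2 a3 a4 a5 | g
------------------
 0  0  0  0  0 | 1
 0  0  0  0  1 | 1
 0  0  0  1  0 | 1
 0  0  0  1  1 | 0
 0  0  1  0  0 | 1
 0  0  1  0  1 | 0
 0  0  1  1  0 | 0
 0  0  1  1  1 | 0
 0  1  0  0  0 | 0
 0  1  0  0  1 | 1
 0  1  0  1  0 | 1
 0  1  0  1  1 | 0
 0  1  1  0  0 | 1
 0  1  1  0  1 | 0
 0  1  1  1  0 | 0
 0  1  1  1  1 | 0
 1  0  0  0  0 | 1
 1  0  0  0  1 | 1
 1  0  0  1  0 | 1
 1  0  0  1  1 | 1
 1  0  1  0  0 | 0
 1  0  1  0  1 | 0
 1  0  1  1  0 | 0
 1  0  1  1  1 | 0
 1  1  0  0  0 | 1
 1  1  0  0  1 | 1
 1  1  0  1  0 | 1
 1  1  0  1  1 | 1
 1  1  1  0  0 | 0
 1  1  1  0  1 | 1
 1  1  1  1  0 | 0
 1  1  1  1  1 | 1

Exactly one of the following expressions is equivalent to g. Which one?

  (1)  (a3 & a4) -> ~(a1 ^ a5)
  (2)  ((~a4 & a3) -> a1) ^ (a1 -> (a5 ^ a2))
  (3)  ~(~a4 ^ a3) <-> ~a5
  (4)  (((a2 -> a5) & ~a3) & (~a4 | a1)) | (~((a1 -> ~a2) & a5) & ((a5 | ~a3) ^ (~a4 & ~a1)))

4

(1) disagrees with g on (0,0,0,1,1) (formula → 1, table → 0); rule it out.
(2) disagrees with g on (0,0,0,0,0) (formula → 0, table → 1); rule it out.
(3) disagrees with g on (0,0,0,0,0) (formula → 0, table → 1); rule it out.
That leaves (4). Evaluating it on every row reproduces the table of g exactly.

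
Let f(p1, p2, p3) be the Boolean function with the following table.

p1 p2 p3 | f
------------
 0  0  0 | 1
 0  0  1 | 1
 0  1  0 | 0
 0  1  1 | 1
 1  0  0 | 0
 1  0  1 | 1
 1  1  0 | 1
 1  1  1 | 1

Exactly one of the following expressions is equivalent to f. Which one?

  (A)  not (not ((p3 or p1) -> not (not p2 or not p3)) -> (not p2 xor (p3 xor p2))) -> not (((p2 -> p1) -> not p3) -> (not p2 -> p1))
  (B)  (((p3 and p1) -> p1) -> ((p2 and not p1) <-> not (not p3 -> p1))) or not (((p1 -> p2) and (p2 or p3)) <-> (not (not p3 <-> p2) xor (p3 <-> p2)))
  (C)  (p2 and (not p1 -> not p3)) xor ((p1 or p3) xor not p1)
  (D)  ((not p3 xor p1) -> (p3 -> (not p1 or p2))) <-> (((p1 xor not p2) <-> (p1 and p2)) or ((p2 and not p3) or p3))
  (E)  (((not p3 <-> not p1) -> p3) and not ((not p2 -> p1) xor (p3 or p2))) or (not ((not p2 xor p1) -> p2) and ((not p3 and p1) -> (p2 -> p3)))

E

(A) disagrees with f on (0,0,1) (formula → 0, table → 1); rule it out.
(B) disagrees with f on (0,0,0) (formula → 0, table → 1); rule it out.
(C) disagrees with f on (0,0,1) (formula → 0, table → 1); rule it out.
(D) disagrees with f on (0,0,0) (formula → 0, table → 1); rule it out.
(E) is the remaining candidate, and it agrees with f on all 8 inputs.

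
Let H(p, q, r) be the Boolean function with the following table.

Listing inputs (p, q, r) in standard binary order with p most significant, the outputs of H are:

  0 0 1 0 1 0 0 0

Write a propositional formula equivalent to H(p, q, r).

Collect the rows where H=1 — (0,1,0), (1,0,0) — and write one minterm per row: ¬p·q·¬r, p·¬q·¬r. Their union (logical OR) reproduces the table exactly.

H(p, q, r) = ((p' · q) · r') + ((p · q') · r')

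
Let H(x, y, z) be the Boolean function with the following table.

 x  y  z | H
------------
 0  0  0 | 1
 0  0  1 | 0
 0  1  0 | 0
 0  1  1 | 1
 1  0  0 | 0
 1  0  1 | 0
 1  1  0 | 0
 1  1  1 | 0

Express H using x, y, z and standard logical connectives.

The 1-rows are (0,0,0), (0,1,1). Each contributes one minterm — ¬x·¬y·¬z; ¬x·y·z — and their disjunction is a sum-of-products form of H.

H(x, y, z) = ((NOT x AND NOT y) AND NOT z) OR ((NOT x AND y) AND z)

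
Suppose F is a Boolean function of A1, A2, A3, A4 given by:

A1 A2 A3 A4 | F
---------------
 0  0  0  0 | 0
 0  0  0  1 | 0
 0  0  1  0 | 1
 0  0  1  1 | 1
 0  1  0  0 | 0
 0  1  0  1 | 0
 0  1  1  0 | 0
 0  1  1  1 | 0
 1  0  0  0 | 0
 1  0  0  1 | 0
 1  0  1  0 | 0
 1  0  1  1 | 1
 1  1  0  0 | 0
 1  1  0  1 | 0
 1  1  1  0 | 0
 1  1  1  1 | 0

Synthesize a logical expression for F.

F(A1, A2, A3, A4) = ((((A1' · A2') · A3) · A4') + (((A1' · A2') · A3) · A4)) + (((A1 · A2') · A3) · A4)

The 1-rows are (0,0,1,0), (0,0,1,1), (1,0,1,1). Each contributes one minterm — ¬A1·¬A2·A3·¬A4; ¬A1·¬A2·A3·A4; A1·¬A2·A3·A4 — and their disjunction is a sum-of-products form of F.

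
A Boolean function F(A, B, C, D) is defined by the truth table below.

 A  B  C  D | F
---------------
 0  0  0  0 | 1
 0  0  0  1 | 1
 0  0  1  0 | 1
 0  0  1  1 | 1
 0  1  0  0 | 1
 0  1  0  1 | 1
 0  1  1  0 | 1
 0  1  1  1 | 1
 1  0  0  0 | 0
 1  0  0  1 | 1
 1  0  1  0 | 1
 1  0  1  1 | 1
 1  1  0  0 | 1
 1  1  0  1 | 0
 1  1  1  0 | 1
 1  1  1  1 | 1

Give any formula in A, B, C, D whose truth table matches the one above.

The 0-rows are (1,0,0,0), (1,1,0,1). Take each as a conjunction (A·¬B·¬C·¬D, A·B·¬C·D), form their disjunction, and complement — that gives a formula that is 1 everywhere F is.

F(A, B, C, D) = ¬((((A ∧ ¬B) ∧ ¬C) ∧ ¬D) ∨ (((A ∧ B) ∧ ¬C) ∧ D))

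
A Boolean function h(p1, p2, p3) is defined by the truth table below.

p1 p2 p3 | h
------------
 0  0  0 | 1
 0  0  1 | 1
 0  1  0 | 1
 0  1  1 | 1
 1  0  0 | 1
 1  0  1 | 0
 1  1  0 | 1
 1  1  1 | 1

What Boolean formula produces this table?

h is 0 on exactly one input, (1,0,1), whose minterm is p1·¬p2·p3. So h is the negation of that single conjunction.

h(p1, p2, p3) = ¬((p1 ∧ ¬p2) ∧ p3)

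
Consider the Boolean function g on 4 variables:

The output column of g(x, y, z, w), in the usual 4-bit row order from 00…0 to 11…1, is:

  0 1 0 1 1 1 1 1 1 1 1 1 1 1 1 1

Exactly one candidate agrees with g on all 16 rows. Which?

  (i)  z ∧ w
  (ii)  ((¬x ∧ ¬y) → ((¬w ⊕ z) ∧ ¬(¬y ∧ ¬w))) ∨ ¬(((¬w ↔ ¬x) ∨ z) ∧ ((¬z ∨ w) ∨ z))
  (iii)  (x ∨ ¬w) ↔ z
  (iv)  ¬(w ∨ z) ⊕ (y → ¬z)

(i) disagrees with g on (0,0,0,1) (formula → 0, table → 1); rule it out.
(iii) disagrees with g on (0,0,1,0) (formula → 1, table → 0); rule it out.
(iv) disagrees with g on (0,0,1,0) (formula → 1, table → 0); rule it out.
(ii) is the remaining candidate, and it agrees with g on all 16 inputs.

ii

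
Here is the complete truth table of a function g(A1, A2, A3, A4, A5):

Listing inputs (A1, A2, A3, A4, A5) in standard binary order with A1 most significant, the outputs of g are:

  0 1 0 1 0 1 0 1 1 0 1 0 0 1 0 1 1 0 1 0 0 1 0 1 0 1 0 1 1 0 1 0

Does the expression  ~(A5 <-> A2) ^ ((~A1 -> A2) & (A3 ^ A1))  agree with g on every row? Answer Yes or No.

Yes

Evaluate ~(A5 <-> A2) ^ ((~A1 -> A2) & (A3 ^ A1)) on each row and compare to g:
  A1=0, A2=0, A3=0, A4=0, A5=0: formula gives 0, g = 0 ✓
  A1=0, A2=0, A3=0, A4=0, A5=1: formula gives 1, g = 1 ✓
  A1=0, A2=0, A3=0, A4=1, A5=0: formula gives 0, g = 0 ✓
  A1=0, A2=0, A3=0, A4=1, A5=1: formula gives 1, g = 1 ✓
  … (the remaining 28 rows also agree.)
No disagreement on any input; they are logically equivalent.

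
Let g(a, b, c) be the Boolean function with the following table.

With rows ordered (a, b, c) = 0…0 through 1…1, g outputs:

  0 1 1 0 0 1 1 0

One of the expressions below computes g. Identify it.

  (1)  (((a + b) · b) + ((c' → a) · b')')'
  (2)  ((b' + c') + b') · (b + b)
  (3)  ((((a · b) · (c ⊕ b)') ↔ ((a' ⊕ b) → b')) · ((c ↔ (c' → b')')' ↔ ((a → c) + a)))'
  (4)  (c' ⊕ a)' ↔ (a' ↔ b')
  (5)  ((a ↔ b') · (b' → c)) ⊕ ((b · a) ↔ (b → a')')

(1) disagrees with g on (0,1,0) (formula → 0, table → 1); rule it out.
(2) disagrees with g on (0,0,1) (formula → 0, table → 1); rule it out.
(3) disagrees with g on (0,0,0) (formula → 1, table → 0); rule it out.
(5) disagrees with g on (0,0,0) (formula → 1, table → 0); rule it out.
(4) is the remaining candidate, and it agrees with g on all 8 inputs.

4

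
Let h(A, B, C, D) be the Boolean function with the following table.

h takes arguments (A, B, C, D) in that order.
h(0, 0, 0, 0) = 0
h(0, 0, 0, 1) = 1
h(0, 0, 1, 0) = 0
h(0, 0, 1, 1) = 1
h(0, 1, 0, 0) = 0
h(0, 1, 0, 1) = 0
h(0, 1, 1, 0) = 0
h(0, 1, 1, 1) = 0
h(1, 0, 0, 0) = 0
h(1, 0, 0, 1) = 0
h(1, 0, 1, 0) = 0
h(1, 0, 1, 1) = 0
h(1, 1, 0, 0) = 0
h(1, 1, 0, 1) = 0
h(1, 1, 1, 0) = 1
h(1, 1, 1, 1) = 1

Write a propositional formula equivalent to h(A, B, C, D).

h(A, B, C, D) = (((((NOT A AND NOT B) AND NOT C) AND D) OR (((NOT A AND NOT B) AND C) AND D)) OR (((A AND B) AND C) AND NOT D)) OR (((A AND B) AND C) AND D)

The 1-rows are (0,0,0,1), (0,0,1,1), (1,1,1,0), (1,1,1,1). Each contributes one minterm — ¬A·¬B·¬C·D; ¬A·¬B·C·D; A·B·C·¬D; A·B·C·D — and their disjunction is a sum-of-products form of h.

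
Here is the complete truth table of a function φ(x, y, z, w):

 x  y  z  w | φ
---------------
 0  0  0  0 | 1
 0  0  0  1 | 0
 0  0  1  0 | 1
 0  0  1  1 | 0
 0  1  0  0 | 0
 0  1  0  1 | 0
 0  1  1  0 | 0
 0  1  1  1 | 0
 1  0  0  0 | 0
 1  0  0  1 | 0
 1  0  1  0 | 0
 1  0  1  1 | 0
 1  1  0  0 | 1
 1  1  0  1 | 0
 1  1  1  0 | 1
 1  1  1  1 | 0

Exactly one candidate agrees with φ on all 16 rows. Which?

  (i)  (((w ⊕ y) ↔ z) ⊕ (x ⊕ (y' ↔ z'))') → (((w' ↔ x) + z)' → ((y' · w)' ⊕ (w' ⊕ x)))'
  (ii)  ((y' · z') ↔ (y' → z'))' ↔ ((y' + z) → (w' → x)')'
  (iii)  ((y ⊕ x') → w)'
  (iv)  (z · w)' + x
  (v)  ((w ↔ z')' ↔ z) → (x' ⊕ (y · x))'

iii

(i): at (0,0,0,1) it gives 1, but φ = 0 — eliminated.
(ii): at (0,1,1,1) it gives 1, but φ = 0 — eliminated.
(iv): at (0,0,0,1) it gives 1, but φ = 0 — eliminated.
(v): at (0,1,0,0) it gives 1, but φ = 0 — eliminated.
That leaves (iii). Evaluating it on every row reproduces the table of φ exactly.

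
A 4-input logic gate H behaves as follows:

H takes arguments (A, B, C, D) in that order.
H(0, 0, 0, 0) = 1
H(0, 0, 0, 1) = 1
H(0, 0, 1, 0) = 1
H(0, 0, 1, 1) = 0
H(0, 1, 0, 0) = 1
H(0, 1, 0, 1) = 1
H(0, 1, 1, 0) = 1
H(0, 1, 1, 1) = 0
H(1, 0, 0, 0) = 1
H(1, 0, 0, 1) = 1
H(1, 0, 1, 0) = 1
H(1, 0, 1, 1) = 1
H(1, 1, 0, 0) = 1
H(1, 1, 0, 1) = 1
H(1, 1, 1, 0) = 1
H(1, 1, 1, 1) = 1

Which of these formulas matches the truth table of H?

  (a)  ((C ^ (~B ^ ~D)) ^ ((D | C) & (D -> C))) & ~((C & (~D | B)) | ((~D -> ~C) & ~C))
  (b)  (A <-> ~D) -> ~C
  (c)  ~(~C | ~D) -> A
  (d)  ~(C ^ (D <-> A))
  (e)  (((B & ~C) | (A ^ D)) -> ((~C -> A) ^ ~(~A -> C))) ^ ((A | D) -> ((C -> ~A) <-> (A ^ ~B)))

(a): at (0,0,0,0) it gives 0, but H = 1 — eliminated.
(b): at (1,0,1,0) it gives 0, but H = 1 — eliminated.
(d): at (0,0,0,0) it gives 0, but H = 1 — eliminated.
(e): at (0,0,0,0) it gives 0, but H = 1 — eliminated.
(c) is the remaining candidate, and it agrees with H on all 16 inputs.

c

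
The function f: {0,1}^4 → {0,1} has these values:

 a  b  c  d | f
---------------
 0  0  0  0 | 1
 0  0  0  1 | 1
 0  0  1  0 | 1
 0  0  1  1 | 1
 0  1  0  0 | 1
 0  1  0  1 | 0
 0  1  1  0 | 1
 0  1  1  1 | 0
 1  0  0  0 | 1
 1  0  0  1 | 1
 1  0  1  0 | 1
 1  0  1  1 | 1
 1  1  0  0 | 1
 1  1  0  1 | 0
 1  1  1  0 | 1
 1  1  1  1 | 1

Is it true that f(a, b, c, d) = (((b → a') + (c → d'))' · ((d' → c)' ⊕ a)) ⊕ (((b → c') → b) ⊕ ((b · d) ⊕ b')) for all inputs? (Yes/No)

Yes

Test each input against both f and the formula:
  a=0, b=0, c=0, d=0: formula gives 1, f = 1 ✓
  a=0, b=0, c=0, d=1: formula gives 1, f = 1 ✓
  a=0, b=0, c=1, d=0: formula gives 1, f = 1 ✓
  a=0, b=0, c=1, d=1: formula gives 1, f = 1 ✓
  … (the remaining 12 rows also agree.)
All 16 rows match — the expression computes f exactly.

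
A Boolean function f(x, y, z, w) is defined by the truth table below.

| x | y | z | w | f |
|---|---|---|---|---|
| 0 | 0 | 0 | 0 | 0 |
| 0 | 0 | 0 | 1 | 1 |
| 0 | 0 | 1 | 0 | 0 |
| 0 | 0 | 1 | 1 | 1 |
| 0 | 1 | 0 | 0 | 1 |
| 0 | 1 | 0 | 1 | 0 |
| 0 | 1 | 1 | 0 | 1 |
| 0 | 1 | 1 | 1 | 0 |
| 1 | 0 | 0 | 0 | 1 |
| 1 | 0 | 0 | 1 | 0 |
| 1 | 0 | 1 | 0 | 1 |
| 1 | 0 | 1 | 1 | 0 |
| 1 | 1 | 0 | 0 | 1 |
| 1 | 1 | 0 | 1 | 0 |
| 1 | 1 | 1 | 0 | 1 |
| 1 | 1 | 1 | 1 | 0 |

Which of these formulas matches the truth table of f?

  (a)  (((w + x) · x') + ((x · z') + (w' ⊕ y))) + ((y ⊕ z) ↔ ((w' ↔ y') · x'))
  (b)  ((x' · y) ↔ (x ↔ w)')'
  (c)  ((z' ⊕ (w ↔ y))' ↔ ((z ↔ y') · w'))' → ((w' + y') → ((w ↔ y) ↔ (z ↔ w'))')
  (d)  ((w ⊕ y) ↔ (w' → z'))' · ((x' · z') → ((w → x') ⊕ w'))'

b

(a) fails at (0,0,0,0): the formula yields 1, f is 0.
(c) fails at (0,0,0,0): the formula yields 1, f is 0.
(d) fails at (0,0,0,0): the formula yields 1, f is 0.
(b) is the remaining candidate, and it agrees with f on all 16 inputs.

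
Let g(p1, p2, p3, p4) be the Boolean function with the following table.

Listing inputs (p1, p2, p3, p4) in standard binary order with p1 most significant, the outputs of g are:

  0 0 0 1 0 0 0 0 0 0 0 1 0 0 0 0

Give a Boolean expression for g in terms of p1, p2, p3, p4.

Collect the rows where g=1 — (0,0,1,1), (1,0,1,1) — and write one minterm per row: ¬p1·¬p2·p3·p4, p1·¬p2·p3·p4. Their union (logical OR) reproduces the table exactly.

g(p1, p2, p3, p4) = (((not p1 and not p2) and p3) and p4) or (((p1 and not p2) and p3) and p4)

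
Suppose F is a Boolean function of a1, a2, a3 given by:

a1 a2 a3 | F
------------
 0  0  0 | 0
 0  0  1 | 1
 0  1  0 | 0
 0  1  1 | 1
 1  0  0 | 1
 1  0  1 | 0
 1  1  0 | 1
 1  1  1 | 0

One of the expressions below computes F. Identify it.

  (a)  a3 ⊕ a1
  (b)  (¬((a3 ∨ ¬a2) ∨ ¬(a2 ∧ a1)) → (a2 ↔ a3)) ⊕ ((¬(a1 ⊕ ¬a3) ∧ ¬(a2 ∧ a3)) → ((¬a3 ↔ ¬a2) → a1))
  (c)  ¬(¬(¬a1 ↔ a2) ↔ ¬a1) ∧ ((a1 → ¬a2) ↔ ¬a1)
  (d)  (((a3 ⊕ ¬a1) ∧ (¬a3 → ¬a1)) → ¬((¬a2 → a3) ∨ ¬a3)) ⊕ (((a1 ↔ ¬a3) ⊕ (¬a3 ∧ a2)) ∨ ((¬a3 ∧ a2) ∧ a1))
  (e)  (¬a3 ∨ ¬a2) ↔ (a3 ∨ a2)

(b) disagrees with F on (0,0,1) (formula → 0, table → 1); rule it out.
(c) disagrees with F on (0,0,1) (formula → 0, table → 1); rule it out.
(d) disagrees with F on (0,0,1) (formula → 0, table → 1); rule it out.
(e) disagrees with F on (0,1,0) (formula → 1, table → 0); rule it out.
Only (a) survives; checking it on all 8 rows confirms it matches F.

a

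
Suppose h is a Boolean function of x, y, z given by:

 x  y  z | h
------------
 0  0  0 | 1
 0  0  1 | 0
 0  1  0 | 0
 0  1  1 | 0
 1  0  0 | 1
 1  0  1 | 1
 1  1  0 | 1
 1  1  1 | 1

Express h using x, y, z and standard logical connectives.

h is 0 on only 3 rows — (0,0,1), (0,1,0), (0,1,1). Writing each as a minterm (¬x·¬y·z, ¬x·y·¬z, ¬x·y·z) and OR-ing them characterizes exactly where h=0, so h is the negation of that disjunction.

h(x, y, z) = NOT ((((NOT x AND NOT y) AND z) OR ((NOT x AND y) AND NOT z)) OR ((NOT x AND y) AND z))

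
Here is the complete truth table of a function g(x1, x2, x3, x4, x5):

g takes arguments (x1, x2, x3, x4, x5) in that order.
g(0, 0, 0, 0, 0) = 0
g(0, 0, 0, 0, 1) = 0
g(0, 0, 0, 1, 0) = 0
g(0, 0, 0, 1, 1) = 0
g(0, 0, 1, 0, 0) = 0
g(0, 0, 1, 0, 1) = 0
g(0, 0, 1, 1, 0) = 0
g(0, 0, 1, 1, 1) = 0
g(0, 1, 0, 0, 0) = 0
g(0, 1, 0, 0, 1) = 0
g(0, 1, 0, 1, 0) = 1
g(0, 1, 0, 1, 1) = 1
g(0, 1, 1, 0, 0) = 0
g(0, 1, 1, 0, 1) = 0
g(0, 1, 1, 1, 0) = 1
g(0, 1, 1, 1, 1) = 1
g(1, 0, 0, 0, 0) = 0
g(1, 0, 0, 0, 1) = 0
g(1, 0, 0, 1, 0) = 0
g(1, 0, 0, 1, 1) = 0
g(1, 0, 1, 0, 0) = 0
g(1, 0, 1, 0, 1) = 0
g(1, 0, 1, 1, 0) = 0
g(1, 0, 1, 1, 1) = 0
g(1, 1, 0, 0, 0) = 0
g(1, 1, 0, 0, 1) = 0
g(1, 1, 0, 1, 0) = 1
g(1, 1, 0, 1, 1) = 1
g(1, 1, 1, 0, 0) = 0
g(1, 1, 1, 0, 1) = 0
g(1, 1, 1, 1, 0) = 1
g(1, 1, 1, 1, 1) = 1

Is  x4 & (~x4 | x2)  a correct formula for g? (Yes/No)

Evaluate x4 & (~x4 | x2) on each row and compare to g:
  x1=0, x2=0, x3=0, x4=0, x5=0: formula gives 0, g = 0 ✓
  x1=0, x2=0, x3=0, x4=0, x5=1: formula gives 0, g = 0 ✓
  x1=0, x2=0, x3=0, x4=1, x5=0: formula gives 0, g = 0 ✓
  x1=0, x2=0, x3=0, x4=1, x5=1: formula gives 0, g = 0 ✓
  …and likewise for the remaining 28 rows.
Every row agrees, so the formula is equivalent.

Yes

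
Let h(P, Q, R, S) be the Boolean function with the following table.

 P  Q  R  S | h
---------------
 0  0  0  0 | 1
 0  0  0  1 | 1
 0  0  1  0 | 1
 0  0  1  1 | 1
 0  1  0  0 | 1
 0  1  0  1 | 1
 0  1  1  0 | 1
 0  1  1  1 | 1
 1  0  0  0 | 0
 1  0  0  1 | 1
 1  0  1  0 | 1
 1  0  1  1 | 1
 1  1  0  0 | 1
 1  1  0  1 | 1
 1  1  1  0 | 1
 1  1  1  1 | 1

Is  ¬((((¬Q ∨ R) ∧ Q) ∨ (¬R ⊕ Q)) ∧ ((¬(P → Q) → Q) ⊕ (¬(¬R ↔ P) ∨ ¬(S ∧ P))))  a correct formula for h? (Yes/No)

Yes

Test each input against both h and the formula:
  P=0, Q=0, R=0, S=0: formula gives 1, h = 1 ✓
  P=0, Q=0, R=0, S=1: formula gives 1, h = 1 ✓
  P=0, Q=0, R=1, S=0: formula gives 1, h = 1 ✓
  P=0, Q=0, R=1, S=1: formula gives 1, h = 1 ✓
  …and likewise for the remaining 12 rows.
Every row agrees, so the formula is equivalent.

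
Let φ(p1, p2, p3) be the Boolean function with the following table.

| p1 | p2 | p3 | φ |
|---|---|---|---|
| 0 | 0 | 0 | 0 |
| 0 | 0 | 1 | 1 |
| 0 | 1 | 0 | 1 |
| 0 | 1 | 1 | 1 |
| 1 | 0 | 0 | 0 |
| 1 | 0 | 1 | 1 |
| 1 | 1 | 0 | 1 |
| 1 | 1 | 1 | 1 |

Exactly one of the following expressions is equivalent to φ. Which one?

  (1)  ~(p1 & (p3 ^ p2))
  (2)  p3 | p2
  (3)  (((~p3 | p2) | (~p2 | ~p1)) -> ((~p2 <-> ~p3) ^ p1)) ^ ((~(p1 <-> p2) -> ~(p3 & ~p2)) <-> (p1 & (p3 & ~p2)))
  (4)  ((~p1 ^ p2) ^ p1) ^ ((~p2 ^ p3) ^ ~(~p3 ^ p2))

2

(1) disagrees with φ on (0,0,0) (formula → 1, table → 0); rule it out.
(3) disagrees with φ on (0,0,0) (formula → 1, table → 0); rule it out.
(4) disagrees with φ on (0,0,1) (formula → 0, table → 1); rule it out.
Only (2) survives; checking it on all 8 rows confirms it matches φ.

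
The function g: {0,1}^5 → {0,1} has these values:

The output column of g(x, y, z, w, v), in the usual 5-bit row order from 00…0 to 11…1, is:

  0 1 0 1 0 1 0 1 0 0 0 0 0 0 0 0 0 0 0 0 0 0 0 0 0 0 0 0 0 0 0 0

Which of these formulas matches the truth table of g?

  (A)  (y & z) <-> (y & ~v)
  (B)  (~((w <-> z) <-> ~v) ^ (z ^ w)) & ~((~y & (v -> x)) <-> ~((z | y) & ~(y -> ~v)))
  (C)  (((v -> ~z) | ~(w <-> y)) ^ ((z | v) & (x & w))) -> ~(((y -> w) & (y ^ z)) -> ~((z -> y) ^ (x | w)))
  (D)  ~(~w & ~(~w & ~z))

B

(A): at (0,0,0,0,0) it gives 1, but g = 0 — eliminated.
(C): at (0,0,0,0,1) it gives 0, but g = 1 — eliminated.
(D): at (0,0,0,0,0) it gives 1, but g = 0 — eliminated.
That leaves (B). Evaluating it on every row reproduces the table of g exactly.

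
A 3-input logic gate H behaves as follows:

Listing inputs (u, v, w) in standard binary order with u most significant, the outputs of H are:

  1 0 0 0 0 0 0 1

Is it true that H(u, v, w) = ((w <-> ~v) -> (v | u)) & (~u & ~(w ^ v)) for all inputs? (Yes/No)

No

Test each input against both H and the formula:
  u=0, v=0, w=0: formula gives 1, H = 1 ✓
  u=0, v=0, w=1: formula gives 0, H = 0 ✓
  u=0, v=1, w=0: formula gives 0, H = 0 ✓
  u=0, v=1, w=1: formula gives 1, but H = 0 ✗
Since they disagree at (0,1,1), the expression is not a correct formula for H.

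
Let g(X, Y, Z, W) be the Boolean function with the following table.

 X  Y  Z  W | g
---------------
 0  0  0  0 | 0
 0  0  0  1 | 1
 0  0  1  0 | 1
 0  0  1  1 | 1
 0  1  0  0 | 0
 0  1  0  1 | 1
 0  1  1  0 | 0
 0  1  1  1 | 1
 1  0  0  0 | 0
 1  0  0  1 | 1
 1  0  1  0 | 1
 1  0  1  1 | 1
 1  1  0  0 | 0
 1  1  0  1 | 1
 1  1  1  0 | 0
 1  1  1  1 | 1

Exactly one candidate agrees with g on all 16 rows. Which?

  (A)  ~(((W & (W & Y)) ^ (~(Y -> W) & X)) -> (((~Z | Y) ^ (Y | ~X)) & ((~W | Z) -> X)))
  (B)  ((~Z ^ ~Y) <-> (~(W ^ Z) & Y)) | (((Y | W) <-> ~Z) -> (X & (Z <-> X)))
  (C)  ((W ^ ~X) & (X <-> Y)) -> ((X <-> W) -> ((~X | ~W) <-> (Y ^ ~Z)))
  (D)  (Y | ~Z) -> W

(A): at (0,0,0,1) it gives 0, but g = 1 — eliminated.
(B): at (0,0,0,0) it gives 1, but g = 0 — eliminated.
(C): at (0,0,0,0) it gives 1, but g = 0 — eliminated.
Only (D) survives; checking it on all 16 rows confirms it matches g.

D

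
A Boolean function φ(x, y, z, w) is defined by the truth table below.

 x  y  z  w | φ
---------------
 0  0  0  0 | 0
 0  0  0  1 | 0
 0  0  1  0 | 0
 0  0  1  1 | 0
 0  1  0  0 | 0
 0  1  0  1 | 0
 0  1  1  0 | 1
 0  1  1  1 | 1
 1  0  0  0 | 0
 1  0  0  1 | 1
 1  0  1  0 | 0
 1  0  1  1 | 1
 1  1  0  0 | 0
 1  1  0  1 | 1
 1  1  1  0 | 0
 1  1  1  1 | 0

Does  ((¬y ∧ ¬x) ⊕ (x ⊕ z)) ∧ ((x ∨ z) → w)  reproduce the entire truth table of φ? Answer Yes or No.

No

Check the formula against φ row by row:
  x=0, y=0, z=0, w=0: formula gives 1, but φ = 0 ✗
Since they disagree at (0,0,0,0), the expression is not a correct formula for φ.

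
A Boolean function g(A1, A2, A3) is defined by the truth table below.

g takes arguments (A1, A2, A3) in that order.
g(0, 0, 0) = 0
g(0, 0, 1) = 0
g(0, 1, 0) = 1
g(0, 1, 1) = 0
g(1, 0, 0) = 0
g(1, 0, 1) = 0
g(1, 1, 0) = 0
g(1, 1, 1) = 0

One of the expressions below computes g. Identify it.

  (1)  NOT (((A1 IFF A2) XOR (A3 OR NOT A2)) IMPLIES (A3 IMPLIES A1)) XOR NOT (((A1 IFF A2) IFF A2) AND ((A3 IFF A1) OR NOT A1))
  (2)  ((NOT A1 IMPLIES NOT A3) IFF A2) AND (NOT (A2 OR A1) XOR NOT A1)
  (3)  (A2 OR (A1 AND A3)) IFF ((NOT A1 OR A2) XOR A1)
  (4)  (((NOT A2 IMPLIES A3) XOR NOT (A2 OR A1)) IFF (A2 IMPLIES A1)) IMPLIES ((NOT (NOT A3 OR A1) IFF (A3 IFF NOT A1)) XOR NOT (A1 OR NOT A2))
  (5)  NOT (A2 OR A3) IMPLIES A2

(1) disagrees with g on (0,0,0) (formula → 1, table → 0); rule it out.
(3) disagrees with g on (0,1,1) (formula → 1, table → 0); rule it out.
(4) disagrees with g on (0,0,0) (formula → 1, table → 0); rule it out.
(5) disagrees with g on (0,0,1) (formula → 1, table → 0); rule it out.
Only (2) survives; checking it on all 8 rows confirms it matches g.

2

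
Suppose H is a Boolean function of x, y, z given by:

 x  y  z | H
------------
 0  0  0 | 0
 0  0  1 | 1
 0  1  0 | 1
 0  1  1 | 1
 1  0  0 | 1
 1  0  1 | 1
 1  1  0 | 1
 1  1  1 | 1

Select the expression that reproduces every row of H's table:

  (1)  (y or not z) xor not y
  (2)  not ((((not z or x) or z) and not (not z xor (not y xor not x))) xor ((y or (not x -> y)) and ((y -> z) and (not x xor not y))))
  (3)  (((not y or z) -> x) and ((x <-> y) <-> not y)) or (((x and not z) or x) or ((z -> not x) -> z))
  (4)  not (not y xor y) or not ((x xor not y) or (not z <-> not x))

(1) disagrees with H on (1,0,0) (formula → 0, table → 1); rule it out.
(2) disagrees with H on (0,0,0) (formula → 1, table → 0); rule it out.
(4) disagrees with H on (0,0,1) (formula → 0, table → 1); rule it out.
(3) is the remaining candidate, and it agrees with H on all 8 inputs.

3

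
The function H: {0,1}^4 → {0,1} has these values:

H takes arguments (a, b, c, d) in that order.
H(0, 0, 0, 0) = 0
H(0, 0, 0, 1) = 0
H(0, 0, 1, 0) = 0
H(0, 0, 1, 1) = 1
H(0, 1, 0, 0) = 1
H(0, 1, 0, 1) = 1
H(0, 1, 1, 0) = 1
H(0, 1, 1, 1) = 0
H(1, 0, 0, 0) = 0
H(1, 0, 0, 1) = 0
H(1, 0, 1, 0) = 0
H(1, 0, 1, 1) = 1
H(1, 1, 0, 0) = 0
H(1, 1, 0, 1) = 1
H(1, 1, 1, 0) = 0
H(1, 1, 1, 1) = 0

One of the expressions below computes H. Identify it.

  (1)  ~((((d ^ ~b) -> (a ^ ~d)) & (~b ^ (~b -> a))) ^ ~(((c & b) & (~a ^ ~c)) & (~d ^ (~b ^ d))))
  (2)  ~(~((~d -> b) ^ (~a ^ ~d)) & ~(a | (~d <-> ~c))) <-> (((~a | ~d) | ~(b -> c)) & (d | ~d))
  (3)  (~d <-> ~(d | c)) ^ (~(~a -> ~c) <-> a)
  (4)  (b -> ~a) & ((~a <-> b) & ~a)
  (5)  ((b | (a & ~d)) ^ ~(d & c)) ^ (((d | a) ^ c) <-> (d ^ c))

5

(1) fails at (0,0,0,0): the formula yields 1, H is 0.
(2) fails at (0,0,0,0): the formula yields 1, H is 0.
(3) fails at (0,1,0,0): the formula yields 0, H is 1.
(4) fails at (0,0,1,1): the formula yields 0, H is 1.
Only (5) survives; checking it on all 16 rows confirms it matches H.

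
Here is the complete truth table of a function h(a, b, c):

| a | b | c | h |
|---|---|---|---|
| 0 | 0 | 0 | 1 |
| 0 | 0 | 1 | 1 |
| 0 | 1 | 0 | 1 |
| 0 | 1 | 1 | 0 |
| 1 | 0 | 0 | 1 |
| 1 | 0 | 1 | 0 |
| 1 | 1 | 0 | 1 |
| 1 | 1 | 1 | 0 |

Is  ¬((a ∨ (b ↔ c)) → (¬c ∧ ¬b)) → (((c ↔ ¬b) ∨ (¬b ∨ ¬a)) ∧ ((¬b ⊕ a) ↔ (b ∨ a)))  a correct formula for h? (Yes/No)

Evaluate ¬((a ∨ (b ↔ c)) → (¬c ∧ ¬b)) → (((c ↔ ¬b) ∨ (¬b ∨ ¬a)) ∧ ((¬b ⊕ a) ↔ (b ∨ a))) on each row and compare to h:
  a=0, b=0, c=0: formula gives 1, h = 1 ✓
  a=0, b=0, c=1: formula gives 1, h = 1 ✓
  a=0, b=1, c=0: formula gives 1, h = 1 ✓
  a=0, b=1, c=1: formula gives 0, h = 0 ✓
  a=1, b=0, c=0: formula gives 1, h = 1 ✓
  … (the remaining 3 rows also agree.)
Every row agrees, so the formula is equivalent.

Yes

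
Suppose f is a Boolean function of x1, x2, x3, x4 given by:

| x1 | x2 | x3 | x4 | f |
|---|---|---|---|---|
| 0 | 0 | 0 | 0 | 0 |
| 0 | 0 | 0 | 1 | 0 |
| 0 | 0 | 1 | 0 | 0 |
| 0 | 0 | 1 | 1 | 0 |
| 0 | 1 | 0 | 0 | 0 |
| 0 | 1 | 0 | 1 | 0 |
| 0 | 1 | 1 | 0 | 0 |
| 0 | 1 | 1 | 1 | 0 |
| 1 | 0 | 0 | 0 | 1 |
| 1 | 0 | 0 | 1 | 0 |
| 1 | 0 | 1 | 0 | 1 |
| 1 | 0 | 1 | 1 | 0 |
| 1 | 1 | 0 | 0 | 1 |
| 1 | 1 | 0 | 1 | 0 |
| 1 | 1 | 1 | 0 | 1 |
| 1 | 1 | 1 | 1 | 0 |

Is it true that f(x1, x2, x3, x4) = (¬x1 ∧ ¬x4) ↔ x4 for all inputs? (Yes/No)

Test each input against both f and the formula:
  x1=0, x2=0, x3=0, x4=0: formula gives 0, f = 0 ✓
  x1=0, x2=0, x3=0, x4=1: formula gives 0, f = 0 ✓
  x1=0, x2=0, x3=1, x4=0: formula gives 0, f = 0 ✓
  x1=0, x2=0, x3=1, x4=1: formula gives 0, f = 0 ✓
  …and likewise for the remaining 12 rows.
No disagreement on any input; they are logically equivalent.

Yes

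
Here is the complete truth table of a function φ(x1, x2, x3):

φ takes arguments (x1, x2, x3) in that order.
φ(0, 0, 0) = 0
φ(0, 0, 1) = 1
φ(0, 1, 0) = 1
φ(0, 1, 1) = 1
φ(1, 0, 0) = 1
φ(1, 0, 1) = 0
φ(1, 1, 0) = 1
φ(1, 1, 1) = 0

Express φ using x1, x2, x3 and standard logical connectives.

φ(x1, x2, x3) = ~((((~x1 & ~x2) & ~x3) | ((x1 & ~x2) & x3)) | ((x1 & x2) & x3))

φ is 0 on only 3 rows — (0,0,0), (1,0,1), (1,1,1). Writing each as a minterm (¬x1·¬x2·¬x3, x1·¬x2·x3, x1·x2·x3) and OR-ing them characterizes exactly where φ=0, so φ is the negation of that disjunction.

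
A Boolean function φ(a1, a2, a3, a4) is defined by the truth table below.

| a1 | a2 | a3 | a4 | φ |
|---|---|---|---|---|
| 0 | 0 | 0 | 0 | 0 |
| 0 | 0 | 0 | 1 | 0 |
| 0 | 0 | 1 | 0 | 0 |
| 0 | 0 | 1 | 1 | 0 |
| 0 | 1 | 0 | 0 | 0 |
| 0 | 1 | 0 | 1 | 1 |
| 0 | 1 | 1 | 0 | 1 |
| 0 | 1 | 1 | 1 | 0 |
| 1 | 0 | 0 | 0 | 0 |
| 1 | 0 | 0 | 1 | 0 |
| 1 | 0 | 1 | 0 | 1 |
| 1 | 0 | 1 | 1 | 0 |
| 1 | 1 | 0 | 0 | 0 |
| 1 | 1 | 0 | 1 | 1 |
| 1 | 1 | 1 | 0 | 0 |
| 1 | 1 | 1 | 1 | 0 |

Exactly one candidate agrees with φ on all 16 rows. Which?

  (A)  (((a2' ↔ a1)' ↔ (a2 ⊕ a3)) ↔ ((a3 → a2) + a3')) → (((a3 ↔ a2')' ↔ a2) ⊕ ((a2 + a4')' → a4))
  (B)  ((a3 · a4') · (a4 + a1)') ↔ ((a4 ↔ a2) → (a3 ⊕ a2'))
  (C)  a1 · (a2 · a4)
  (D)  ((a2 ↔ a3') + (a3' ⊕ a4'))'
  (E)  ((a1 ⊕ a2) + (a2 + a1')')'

B

(A): at (0,0,0,0) it gives 1, but φ = 0 — eliminated.
(C): at (0,1,0,1) it gives 0, but φ = 1 — eliminated.
(D): at (0,0,0,0) it gives 1, but φ = 0 — eliminated.
(E): at (0,0,0,0) it gives 1, but φ = 0 — eliminated.
(B) is the remaining candidate, and it agrees with φ on all 16 inputs.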